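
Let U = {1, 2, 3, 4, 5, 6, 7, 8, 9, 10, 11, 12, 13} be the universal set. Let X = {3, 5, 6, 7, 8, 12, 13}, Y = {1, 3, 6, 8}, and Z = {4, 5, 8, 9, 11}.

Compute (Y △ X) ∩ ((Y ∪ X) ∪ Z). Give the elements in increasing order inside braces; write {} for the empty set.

Y △ X = {1, 5, 7, 12, 13}
Y ∪ X = {1, 3, 5, 6, 7, 8, 12, 13}
(Y ∪ X) ∪ Z = {1, 3, 4, 5, 6, 7, 8, 9, 11, 12, 13}
(Y △ X) ∩ ((Y ∪ X) ∪ Z) = {1, 5, 7, 12, 13}

{1, 5, 7, 12, 13}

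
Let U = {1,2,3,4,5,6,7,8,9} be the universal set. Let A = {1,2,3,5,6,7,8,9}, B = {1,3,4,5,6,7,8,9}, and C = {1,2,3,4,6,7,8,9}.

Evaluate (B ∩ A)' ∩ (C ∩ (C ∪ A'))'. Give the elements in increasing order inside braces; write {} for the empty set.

B ∩ A = {1,3,5,6,7,8,9}
(B ∩ A)' = {2,4}
A' = {4}
C ∪ A' = {1,2,3,4,6,7,8,9}
C ∩ (C ∪ A') = {1,2,3,4,6,7,8,9}
(C ∩ (C ∪ A'))' = {5}
(B ∩ A)' ∩ (C ∩ (C ∪ A'))' = {}

{}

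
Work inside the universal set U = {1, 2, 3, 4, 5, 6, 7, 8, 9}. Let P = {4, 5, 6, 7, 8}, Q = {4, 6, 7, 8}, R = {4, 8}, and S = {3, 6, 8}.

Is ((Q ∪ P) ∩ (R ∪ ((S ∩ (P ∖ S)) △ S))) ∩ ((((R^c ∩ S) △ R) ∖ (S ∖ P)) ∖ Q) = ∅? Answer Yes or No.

Yes

Q ∪ P = {4, 5, 6, 7, 8}
P ∖ S = {4, 5, 7}
S ∩ (P ∖ S) = {}
(S ∩ (P ∖ S)) △ S = {3, 6, 8}
R ∪ ((S ∩ (P ∖ S)) △ S) = {3, 4, 6, 8}
(Q ∪ P) ∩ (R ∪ ((S ∩ (P ∖ S)) △ S)) = {4, 6, 8}
R^c = {1, 2, 3, 5, 6, 7, 9}
R^c ∩ S = {3, 6}
(R^c ∩ S) △ R = {3, 4, 6, 8}
S ∖ P = {3}
((R^c ∩ S) △ R) ∖ (S ∖ P) = {4, 6, 8}
(((R^c ∩ S) △ R) ∖ (S ∖ P)) ∖ Q = {}
{4, 6, 8} and {} share no elements.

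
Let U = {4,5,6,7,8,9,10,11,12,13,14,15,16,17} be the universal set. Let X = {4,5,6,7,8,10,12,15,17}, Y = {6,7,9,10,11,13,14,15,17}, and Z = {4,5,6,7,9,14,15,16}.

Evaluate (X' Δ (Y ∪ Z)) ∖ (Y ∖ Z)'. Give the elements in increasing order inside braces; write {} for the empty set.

{10,17}

X' = {9,11,13,14,16}
Y ∪ Z = {4,5,6,7,9,10,11,13,14,15,16,17}
X' Δ (Y ∪ Z) = {4,5,6,7,10,15,17}
Y ∖ Z = {10,11,13,17}
(Y ∖ Z)' = {4,5,6,7,8,9,12,14,15,16}
(X' Δ (Y ∪ Z)) ∖ (Y ∖ Z)' = {10,17}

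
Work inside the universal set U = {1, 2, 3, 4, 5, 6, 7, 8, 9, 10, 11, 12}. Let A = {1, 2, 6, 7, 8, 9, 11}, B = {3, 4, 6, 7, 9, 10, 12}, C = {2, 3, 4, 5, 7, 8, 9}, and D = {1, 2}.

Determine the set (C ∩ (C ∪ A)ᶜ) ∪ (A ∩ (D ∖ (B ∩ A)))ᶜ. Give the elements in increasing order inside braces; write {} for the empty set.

{3, 4, 5, 6, 7, 8, 9, 10, 11, 12}

C ∪ A = {1, 2, 3, 4, 5, 6, 7, 8, 9, 11}
(C ∪ A)ᶜ = {10, 12}
C ∩ (C ∪ A)ᶜ = {}
B ∩ A = {6, 7, 9}
D ∖ (B ∩ A) = {1, 2}
A ∩ (D ∖ (B ∩ A)) = {1, 2}
(A ∩ (D ∖ (B ∩ A)))ᶜ = {3, 4, 5, 6, 7, 8, 9, 10, 11, 12}
(C ∩ (C ∪ A)ᶜ) ∪ (A ∩ (D ∖ (B ∩ A)))ᶜ = {3, 4, 5, 6, 7, 8, 9, 10, 11, 12}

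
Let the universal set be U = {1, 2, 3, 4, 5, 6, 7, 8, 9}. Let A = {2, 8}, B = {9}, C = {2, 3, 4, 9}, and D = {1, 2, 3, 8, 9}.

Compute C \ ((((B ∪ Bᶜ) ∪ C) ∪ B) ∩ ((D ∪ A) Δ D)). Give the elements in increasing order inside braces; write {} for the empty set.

Bᶜ = {1, 2, 3, 4, 5, 6, 7, 8}
B ∪ Bᶜ = {1, 2, 3, 4, 5, 6, 7, 8, 9}
(B ∪ Bᶜ) ∪ C = {1, 2, 3, 4, 5, 6, 7, 8, 9}
((B ∪ Bᶜ) ∪ C) ∪ B = {1, 2, 3, 4, 5, 6, 7, 8, 9}
D ∪ A = {1, 2, 3, 8, 9}
(D ∪ A) Δ D = {}
(((B ∪ Bᶜ) ∪ C) ∪ B) ∩ ((D ∪ A) Δ D) = {}
C \ ((((B ∪ Bᶜ) ∪ C) ∪ B) ∩ ((D ∪ A) Δ D)) = {2, 3, 4, 9}

{2, 3, 4, 9}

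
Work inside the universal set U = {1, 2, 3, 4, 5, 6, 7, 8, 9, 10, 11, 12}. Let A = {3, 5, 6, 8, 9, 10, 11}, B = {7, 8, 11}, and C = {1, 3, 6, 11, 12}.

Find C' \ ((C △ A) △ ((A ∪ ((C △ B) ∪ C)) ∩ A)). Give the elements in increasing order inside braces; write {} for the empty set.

{2, 4, 5, 7, 8, 9, 10}

C' = {2, 4, 5, 7, 8, 9, 10}
C △ A = {1, 5, 8, 9, 10, 12}
C △ B = {1, 3, 6, 7, 8, 12}
(C △ B) ∪ C = {1, 3, 6, 7, 8, 11, 12}
A ∪ ((C △ B) ∪ C) = {1, 3, 5, 6, 7, 8, 9, 10, 11, 12}
(A ∪ ((C △ B) ∪ C)) ∩ A = {3, 5, 6, 8, 9, 10, 11}
(C △ A) △ ((A ∪ ((C △ B) ∪ C)) ∩ A) = {1, 3, 6, 11, 12}
C' \ ((C △ A) △ ((A ∪ ((C △ B) ∪ C)) ∩ A)) = {2, 4, 5, 7, 8, 9, 10}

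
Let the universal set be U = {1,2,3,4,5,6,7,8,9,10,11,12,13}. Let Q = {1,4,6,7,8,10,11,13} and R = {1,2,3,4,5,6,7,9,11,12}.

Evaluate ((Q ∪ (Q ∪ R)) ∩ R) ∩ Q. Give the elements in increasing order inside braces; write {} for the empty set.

{1,4,6,7,11}

Q ∪ R = {1,2,3,4,5,6,7,8,9,10,11,12,13}
Q ∪ (Q ∪ R) = {1,2,3,4,5,6,7,8,9,10,11,12,13}
(Q ∪ (Q ∪ R)) ∩ R = {1,2,3,4,5,6,7,9,11,12}
((Q ∪ (Q ∪ R)) ∩ R) ∩ Q = {1,4,6,7,11}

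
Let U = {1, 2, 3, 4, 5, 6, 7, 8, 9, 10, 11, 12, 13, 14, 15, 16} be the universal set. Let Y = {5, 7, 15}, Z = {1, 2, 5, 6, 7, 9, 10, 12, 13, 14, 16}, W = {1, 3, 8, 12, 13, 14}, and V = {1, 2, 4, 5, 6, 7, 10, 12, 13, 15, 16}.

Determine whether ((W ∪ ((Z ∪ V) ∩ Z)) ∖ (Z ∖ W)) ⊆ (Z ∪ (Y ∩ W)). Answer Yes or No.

Z ∪ V = {1, 2, 4, 5, 6, 7, 9, 10, 12, 13, 14, 15, 16}
(Z ∪ V) ∩ Z = {1, 2, 5, 6, 7, 9, 10, 12, 13, 14, 16}
W ∪ ((Z ∪ V) ∩ Z) = {1, 2, 3, 5, 6, 7, 8, 9, 10, 12, 13, 14, 16}
Z ∖ W = {2, 5, 6, 7, 9, 10, 16}
(W ∪ ((Z ∪ V) ∩ Z)) ∖ (Z ∖ W) = {1, 3, 8, 12, 13, 14}
Y ∩ W = {}
Z ∪ (Y ∩ W) = {1, 2, 5, 6, 7, 9, 10, 12, 13, 14, 16}
3 ∈ (W ∪ ((Z ∪ V) ∩ Z)) ∖ (Z ∖ W) but 3 ∉ Z ∪ (Y ∩ W), so the inclusion fails.

No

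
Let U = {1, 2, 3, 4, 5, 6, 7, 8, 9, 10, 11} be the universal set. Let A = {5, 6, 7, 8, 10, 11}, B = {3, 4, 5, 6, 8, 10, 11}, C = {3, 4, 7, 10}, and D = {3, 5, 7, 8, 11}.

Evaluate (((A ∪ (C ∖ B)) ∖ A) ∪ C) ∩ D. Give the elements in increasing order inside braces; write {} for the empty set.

{3, 7}

C ∖ B = {7}
A ∪ (C ∖ B) = {5, 6, 7, 8, 10, 11}
(A ∪ (C ∖ B)) ∖ A = {}
((A ∪ (C ∖ B)) ∖ A) ∪ C = {3, 4, 7, 10}
(((A ∪ (C ∖ B)) ∖ A) ∪ C) ∩ D = {3, 7}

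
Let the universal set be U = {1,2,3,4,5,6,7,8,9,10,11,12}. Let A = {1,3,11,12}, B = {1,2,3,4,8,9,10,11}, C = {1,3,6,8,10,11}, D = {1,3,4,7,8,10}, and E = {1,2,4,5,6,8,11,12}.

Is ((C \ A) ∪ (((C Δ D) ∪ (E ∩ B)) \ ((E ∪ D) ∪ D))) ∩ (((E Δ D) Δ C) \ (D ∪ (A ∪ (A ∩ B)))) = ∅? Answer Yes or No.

C \ A = {6,8,10}
C Δ D = {4,6,7,11}
E ∩ B = {1,2,4,8,11}
(C Δ D) ∪ (E ∩ B) = {1,2,4,6,7,8,11}
E ∪ D = {1,2,3,4,5,6,7,8,10,11,12}
(E ∪ D) ∪ D = {1,2,3,4,5,6,7,8,10,11,12}
((C Δ D) ∪ (E ∩ B)) \ ((E ∪ D) ∪ D) = {}
(C \ A) ∪ (((C Δ D) ∪ (E ∩ B)) \ ((E ∪ D) ∪ D)) = {6,8,10}
E Δ D = {2,3,5,6,7,10,11,12}
(E Δ D) Δ C = {1,2,5,7,8,12}
A ∩ B = {1,3,11}
A ∪ (A ∩ B) = {1,3,11,12}
D ∪ (A ∪ (A ∩ B)) = {1,3,4,7,8,10,11,12}
((E Δ D) Δ C) \ (D ∪ (A ∪ (A ∩ B))) = {2,5}
{6,8,10} and {2,5} share no elements.

Yes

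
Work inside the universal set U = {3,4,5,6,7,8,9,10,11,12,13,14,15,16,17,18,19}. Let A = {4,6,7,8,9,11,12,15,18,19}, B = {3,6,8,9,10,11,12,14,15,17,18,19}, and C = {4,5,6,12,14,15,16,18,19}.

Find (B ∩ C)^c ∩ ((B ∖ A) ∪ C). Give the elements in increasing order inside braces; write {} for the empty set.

{3,4,5,10,16,17}

B ∩ C = {6,12,14,15,18,19}
(B ∩ C)^c = {3,4,5,7,8,9,10,11,13,16,17}
B ∖ A = {3,10,14,17}
(B ∖ A) ∪ C = {3,4,5,6,10,12,14,15,16,17,18,19}
(B ∩ C)^c ∩ ((B ∖ A) ∪ C) = {3,4,5,10,16,17}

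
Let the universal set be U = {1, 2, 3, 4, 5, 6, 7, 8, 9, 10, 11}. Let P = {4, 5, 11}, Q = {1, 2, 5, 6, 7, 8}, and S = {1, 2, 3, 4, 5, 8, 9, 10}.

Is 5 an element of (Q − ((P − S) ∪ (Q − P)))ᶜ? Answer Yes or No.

5 ∈ P and 5 ∈ S, so 5 ∉ P − S
5 ∈ Q and 5 ∈ P, so 5 ∉ Q − P
5 ∉ (P − S) and 5 ∉ (Q − P), so 5 ∉ (P − S) ∪ (Q − P)
5 ∈ Q and 5 ∉ ((P − S) ∪ (Q − P)), so 5 ∈ Q − ((P − S) ∪ (Q − P))
5 ∉ (Q − ((P − S) ∪ (Q − P)))ᶜ since 5 ∈ (Q − ((P − S) ∪ (Q − P)))

No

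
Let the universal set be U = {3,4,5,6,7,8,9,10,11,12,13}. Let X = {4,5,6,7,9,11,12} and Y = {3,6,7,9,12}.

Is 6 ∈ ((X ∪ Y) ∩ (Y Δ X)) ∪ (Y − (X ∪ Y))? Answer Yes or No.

No

6 ∈ X and 6 ∈ Y, so 6 ∈ X ∪ Y
6 ∈ Y and 6 ∈ X, so 6 ∉ Y Δ X
6 ∈ (X ∪ Y) and 6 ∉ (Y Δ X), so 6 ∉ (X ∪ Y) ∩ (Y Δ X)
6 ∈ X and 6 ∈ Y, so 6 ∈ X ∪ Y
6 ∈ Y and 6 ∈ (X ∪ Y), so 6 ∉ Y − (X ∪ Y)
6 ∉ ((X ∪ Y) ∩ (Y Δ X)) and 6 ∉ (Y − (X ∪ Y)), so 6 ∉ ((X ∪ Y) ∩ (Y Δ X)) ∪ (Y − (X ∪ Y))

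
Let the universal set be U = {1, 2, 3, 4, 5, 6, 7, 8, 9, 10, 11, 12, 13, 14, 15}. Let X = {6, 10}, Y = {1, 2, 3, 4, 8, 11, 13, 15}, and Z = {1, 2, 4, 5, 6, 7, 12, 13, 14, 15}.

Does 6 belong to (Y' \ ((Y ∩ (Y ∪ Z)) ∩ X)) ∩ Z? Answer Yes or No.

Yes

6 ∉ Y, so 6 ∈ Y'
6 ∉ Y and 6 ∈ Z, so 6 ∈ Y ∪ Z
6 ∉ Y and 6 ∈ (Y ∪ Z), so 6 ∉ Y ∩ (Y ∪ Z)
6 ∉ (Y ∩ (Y ∪ Z)) and 6 ∈ X, so 6 ∉ (Y ∩ (Y ∪ Z)) ∩ X
6 ∈ Y' and 6 ∉ ((Y ∩ (Y ∪ Z)) ∩ X), so 6 ∈ Y' \ ((Y ∩ (Y ∪ Z)) ∩ X)
6 ∈ (Y' \ ((Y ∩ (Y ∪ Z)) ∩ X)) and 6 ∈ Z, so 6 ∈ (Y' \ ((Y ∩ (Y ∪ Z)) ∩ X)) ∩ Z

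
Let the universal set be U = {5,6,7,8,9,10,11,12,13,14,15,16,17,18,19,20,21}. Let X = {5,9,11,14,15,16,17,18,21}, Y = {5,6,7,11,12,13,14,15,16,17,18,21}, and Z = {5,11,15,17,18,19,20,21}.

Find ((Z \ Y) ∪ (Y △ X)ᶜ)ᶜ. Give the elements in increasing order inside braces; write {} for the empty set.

Z \ Y = {19,20}
Y △ X = {6,7,9,12,13}
(Y △ X)ᶜ = {5,8,10,11,14,15,16,17,18,19,20,21}
(Z \ Y) ∪ (Y △ X)ᶜ = {5,8,10,11,14,15,16,17,18,19,20,21}
((Z \ Y) ∪ (Y △ X)ᶜ)ᶜ = {6,7,9,12,13}

{6,7,9,12,13}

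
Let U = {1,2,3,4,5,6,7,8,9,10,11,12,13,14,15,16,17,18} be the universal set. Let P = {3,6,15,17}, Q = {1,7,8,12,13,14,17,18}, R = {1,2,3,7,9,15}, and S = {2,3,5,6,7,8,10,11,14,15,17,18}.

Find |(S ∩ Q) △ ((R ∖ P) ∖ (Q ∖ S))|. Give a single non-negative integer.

6

S ∩ Q = {7,8,14,17,18}
R ∖ P = {1,2,7,9}
Q ∖ S = {1,12,13}
(R ∖ P) ∖ (Q ∖ S) = {2,7,9}
(S ∩ Q) △ ((R ∖ P) ∖ (Q ∖ S)) = {2,8,9,14,17,18}
|(S ∩ Q) △ ((R ∖ P) ∖ (Q ∖ S))| = 6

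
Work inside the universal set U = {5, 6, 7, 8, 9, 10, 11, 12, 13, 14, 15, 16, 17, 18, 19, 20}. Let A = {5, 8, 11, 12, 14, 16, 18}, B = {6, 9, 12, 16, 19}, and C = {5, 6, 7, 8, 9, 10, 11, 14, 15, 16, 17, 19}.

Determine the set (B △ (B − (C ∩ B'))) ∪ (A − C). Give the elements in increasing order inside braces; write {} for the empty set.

B' = {5, 7, 8, 10, 11, 13, 14, 15, 17, 18, 20}
C ∩ B' = {5, 7, 8, 10, 11, 14, 15, 17}
B − (C ∩ B') = {6, 9, 12, 16, 19}
B △ (B − (C ∩ B')) = {}
A − C = {12, 18}
(B △ (B − (C ∩ B'))) ∪ (A − C) = {12, 18}

{12, 18}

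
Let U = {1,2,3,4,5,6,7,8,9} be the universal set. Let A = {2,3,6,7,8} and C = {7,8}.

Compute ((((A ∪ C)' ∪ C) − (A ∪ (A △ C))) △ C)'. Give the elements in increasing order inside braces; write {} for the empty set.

{2,3,6}

A ∪ C = {2,3,6,7,8}
(A ∪ C)' = {1,4,5,9}
(A ∪ C)' ∪ C = {1,4,5,7,8,9}
A △ C = {2,3,6}
A ∪ (A △ C) = {2,3,6,7,8}
((A ∪ C)' ∪ C) − (A ∪ (A △ C)) = {1,4,5,9}
(((A ∪ C)' ∪ C) − (A ∪ (A △ C))) △ C = {1,4,5,7,8,9}
((((A ∪ C)' ∪ C) − (A ∪ (A △ C))) △ C)' = {2,3,6}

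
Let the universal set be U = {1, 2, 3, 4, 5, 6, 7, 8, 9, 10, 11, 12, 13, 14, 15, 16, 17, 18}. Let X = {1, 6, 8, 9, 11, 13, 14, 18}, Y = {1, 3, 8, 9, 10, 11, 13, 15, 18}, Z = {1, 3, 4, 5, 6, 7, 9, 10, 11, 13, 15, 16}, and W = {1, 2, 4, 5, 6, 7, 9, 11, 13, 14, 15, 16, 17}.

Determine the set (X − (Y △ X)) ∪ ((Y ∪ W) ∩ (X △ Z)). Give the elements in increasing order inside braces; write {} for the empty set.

Y △ X = {3, 6, 10, 14, 15}
X − (Y △ X) = {1, 8, 9, 11, 13, 18}
Y ∪ W = {1, 2, 3, 4, 5, 6, 7, 8, 9, 10, 11, 13, 14, 15, 16, 17, 18}
X △ Z = {3, 4, 5, 7, 8, 10, 14, 15, 16, 18}
(Y ∪ W) ∩ (X △ Z) = {3, 4, 5, 7, 8, 10, 14, 15, 16, 18}
(X − (Y △ X)) ∪ ((Y ∪ W) ∩ (X △ Z)) = {1, 3, 4, 5, 7, 8, 9, 10, 11, 13, 14, 15, 16, 18}

{1, 3, 4, 5, 7, 8, 9, 10, 11, 13, 14, 15, 16, 18}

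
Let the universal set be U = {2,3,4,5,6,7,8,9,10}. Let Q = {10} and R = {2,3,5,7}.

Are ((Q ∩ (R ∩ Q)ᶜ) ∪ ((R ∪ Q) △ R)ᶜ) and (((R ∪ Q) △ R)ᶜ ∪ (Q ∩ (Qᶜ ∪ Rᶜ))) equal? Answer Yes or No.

R ∩ Q = {}
(R ∩ Q)ᶜ = {2,3,4,5,6,7,8,9,10}
Q ∩ (R ∩ Q)ᶜ = {10}
R ∪ Q = {2,3,5,7,10}
(R ∪ Q) △ R = {10}
((R ∪ Q) △ R)ᶜ = {2,3,4,5,6,7,8,9}
(Q ∩ (R ∩ Q)ᶜ) ∪ ((R ∪ Q) △ R)ᶜ = {2,3,4,5,6,7,8,9,10}
Qᶜ = {2,3,4,5,6,7,8,9}
Rᶜ = {4,6,8,9,10}
Qᶜ ∪ Rᶜ = {2,3,4,5,6,7,8,9,10}
Q ∩ (Qᶜ ∪ Rᶜ) = {10}
((R ∪ Q) △ R)ᶜ ∪ (Q ∩ (Qᶜ ∪ Rᶜ)) = {2,3,4,5,6,7,8,9,10}
Both equal {2,3,4,5,6,7,8,9,10}, so (Q ∩ (R ∩ Q)ᶜ) ∪ ((R ∪ Q) △ R)ᶜ = ((R ∪ Q) △ R)ᶜ ∪ (Q ∩ (Qᶜ ∪ Rᶜ)).

Yes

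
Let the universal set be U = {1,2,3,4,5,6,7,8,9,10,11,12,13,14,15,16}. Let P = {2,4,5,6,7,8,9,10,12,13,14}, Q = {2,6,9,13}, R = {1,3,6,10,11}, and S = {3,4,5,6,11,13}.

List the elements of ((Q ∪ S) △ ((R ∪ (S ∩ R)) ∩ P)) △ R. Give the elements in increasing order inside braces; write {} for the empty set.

Q ∪ S = {2,3,4,5,6,9,11,13}
S ∩ R = {3,6,11}
R ∪ (S ∩ R) = {1,3,6,10,11}
(R ∪ (S ∩ R)) ∩ P = {6,10}
(Q ∪ S) △ ((R ∪ (S ∩ R)) ∩ P) = {2,3,4,5,9,10,11,13}
((Q ∪ S) △ ((R ∪ (S ∩ R)) ∩ P)) △ R = {1,2,4,5,6,9,13}

{1,2,4,5,6,9,13}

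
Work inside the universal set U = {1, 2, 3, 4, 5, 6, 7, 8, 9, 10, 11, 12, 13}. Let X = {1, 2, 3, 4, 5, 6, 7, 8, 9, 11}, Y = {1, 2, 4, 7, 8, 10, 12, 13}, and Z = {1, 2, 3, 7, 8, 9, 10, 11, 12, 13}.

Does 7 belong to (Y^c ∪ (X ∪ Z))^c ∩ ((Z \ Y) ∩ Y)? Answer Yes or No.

No

7 ∈ Y, so 7 ∉ Y^c
7 ∈ X and 7 ∈ Z, so 7 ∈ X ∪ Z
7 ∉ Y^c and 7 ∈ (X ∪ Z), so 7 ∈ Y^c ∪ (X ∪ Z)
7 ∉ (Y^c ∪ (X ∪ Z))^c since 7 ∈ (Y^c ∪ (X ∪ Z))
7 ∈ Z and 7 ∈ Y, so 7 ∉ Z \ Y
7 ∉ (Z \ Y) and 7 ∈ Y, so 7 ∉ (Z \ Y) ∩ Y
7 ∉ (Y^c ∪ (X ∪ Z))^c and 7 ∉ ((Z \ Y) ∩ Y), so 7 ∉ (Y^c ∪ (X ∪ Z))^c ∩ ((Z \ Y) ∩ Y)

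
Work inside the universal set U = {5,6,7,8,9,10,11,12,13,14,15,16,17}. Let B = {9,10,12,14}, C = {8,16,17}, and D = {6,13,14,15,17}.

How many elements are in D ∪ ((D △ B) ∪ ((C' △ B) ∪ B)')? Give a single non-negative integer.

D △ B = {6,9,10,12,13,15,17}
C' = {5,6,7,9,10,11,12,13,14,15}
C' △ B = {5,6,7,11,13,15}
(C' △ B) ∪ B = {5,6,7,9,10,11,12,13,14,15}
((C' △ B) ∪ B)' = {8,16,17}
(D △ B) ∪ ((C' △ B) ∪ B)' = {6,8,9,10,12,13,15,16,17}
D ∪ ((D △ B) ∪ ((C' △ B) ∪ B)') = {6,8,9,10,12,13,14,15,16,17}
|D ∪ ((D △ B) ∪ ((C' △ B) ∪ B)')| = 10

10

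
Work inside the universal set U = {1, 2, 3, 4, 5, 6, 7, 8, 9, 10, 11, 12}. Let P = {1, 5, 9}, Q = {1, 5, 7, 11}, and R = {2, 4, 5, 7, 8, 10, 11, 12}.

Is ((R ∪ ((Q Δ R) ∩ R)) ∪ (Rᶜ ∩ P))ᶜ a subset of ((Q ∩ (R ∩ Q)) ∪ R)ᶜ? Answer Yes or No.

Yes

Q Δ R = {1, 2, 4, 8, 10, 12}
(Q Δ R) ∩ R = {2, 4, 8, 10, 12}
R ∪ ((Q Δ R) ∩ R) = {2, 4, 5, 7, 8, 10, 11, 12}
Rᶜ = {1, 3, 6, 9}
Rᶜ ∩ P = {1, 9}
(R ∪ ((Q Δ R) ∩ R)) ∪ (Rᶜ ∩ P) = {1, 2, 4, 5, 7, 8, 9, 10, 11, 12}
((R ∪ ((Q Δ R) ∩ R)) ∪ (Rᶜ ∩ P))ᶜ = {3, 6}
R ∩ Q = {5, 7, 11}
Q ∩ (R ∩ Q) = {5, 7, 11}
(Q ∩ (R ∩ Q)) ∪ R = {2, 4, 5, 7, 8, 10, 11, 12}
((Q ∩ (R ∩ Q)) ∪ R)ᶜ = {1, 3, 6, 9}
Every element of {3, 6} is in {1, 3, 6, 9}, so ((R ∪ ((Q Δ R) ∩ R)) ∪ (Rᶜ ∩ P))ᶜ ⊆ ((Q ∩ (R ∩ Q)) ∪ R)ᶜ.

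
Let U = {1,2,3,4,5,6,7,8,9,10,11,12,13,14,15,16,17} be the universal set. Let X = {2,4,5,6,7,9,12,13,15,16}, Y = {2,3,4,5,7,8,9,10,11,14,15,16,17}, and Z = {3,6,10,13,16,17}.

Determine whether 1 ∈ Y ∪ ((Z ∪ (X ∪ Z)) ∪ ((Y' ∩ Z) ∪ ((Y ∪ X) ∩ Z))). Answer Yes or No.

1 ∉ X and 1 ∉ Z, so 1 ∉ X ∪ Z
1 ∉ Z and 1 ∉ (X ∪ Z), so 1 ∉ Z ∪ (X ∪ Z)
1 ∉ Y, so 1 ∈ Y'
1 ∈ Y' and 1 ∉ Z, so 1 ∉ Y' ∩ Z
1 ∉ Y and 1 ∉ X, so 1 ∉ Y ∪ X
1 ∉ (Y ∪ X) and 1 ∉ Z, so 1 ∉ (Y ∪ X) ∩ Z
1 ∉ (Y' ∩ Z) and 1 ∉ ((Y ∪ X) ∩ Z), so 1 ∉ (Y' ∩ Z) ∪ ((Y ∪ X) ∩ Z)
1 ∉ (Z ∪ (X ∪ Z)) and 1 ∉ ((Y' ∩ Z) ∪ ((Y ∪ X) ∩ Z)), so 1 ∉ (Z ∪ (X ∪ Z)) ∪ ((Y' ∩ Z) ∪ ((Y ∪ X) ∩ Z))
1 ∉ Y and 1 ∉ ((Z ∪ (X ∪ Z)) ∪ ((Y' ∩ Z) ∪ ((Y ∪ X) ∩ Z))), so 1 ∉ Y ∪ ((Z ∪ (X ∪ Z)) ∪ ((Y' ∩ Z) ∪ ((Y ∪ X) ∩ Z)))

No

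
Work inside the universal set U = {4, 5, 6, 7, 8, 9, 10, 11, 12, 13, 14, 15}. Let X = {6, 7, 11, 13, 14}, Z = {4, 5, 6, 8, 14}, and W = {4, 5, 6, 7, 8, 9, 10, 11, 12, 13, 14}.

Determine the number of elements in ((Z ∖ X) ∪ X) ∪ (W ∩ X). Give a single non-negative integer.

Z ∖ X = {4, 5, 8}
(Z ∖ X) ∪ X = {4, 5, 6, 7, 8, 11, 13, 14}
W ∩ X = {6, 7, 11, 13, 14}
((Z ∖ X) ∪ X) ∪ (W ∩ X) = {4, 5, 6, 7, 8, 11, 13, 14}
|((Z ∖ X) ∪ X) ∪ (W ∩ X)| = 8

8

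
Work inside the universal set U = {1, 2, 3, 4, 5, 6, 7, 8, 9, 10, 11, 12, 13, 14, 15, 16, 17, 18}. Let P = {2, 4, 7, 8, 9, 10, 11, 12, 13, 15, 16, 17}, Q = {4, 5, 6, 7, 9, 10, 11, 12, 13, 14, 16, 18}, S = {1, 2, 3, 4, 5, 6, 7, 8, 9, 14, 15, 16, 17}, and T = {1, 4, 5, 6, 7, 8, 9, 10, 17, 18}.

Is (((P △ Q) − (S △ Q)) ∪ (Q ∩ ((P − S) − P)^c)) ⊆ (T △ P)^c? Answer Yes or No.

No

P △ Q = {2, 5, 6, 8, 14, 15, 17, 18}
S △ Q = {1, 2, 3, 8, 10, 11, 12, 13, 15, 17, 18}
(P △ Q) − (S △ Q) = {5, 6, 14}
P − S = {10, 11, 12, 13}
(P − S) − P = {}
((P − S) − P)^c = {1, 2, 3, 4, 5, 6, 7, 8, 9, 10, 11, 12, 13, 14, 15, 16, 17, 18}
Q ∩ ((P − S) − P)^c = {4, 5, 6, 7, 9, 10, 11, 12, 13, 14, 16, 18}
((P △ Q) − (S △ Q)) ∪ (Q ∩ ((P − S) − P)^c) = {4, 5, 6, 7, 9, 10, 11, 12, 13, 14, 16, 18}
T △ P = {1, 2, 5, 6, 11, 12, 13, 15, 16, 18}
(T △ P)^c = {3, 4, 7, 8, 9, 10, 14, 17}
5 ∈ ((P △ Q) − (S △ Q)) ∪ (Q ∩ ((P − S) − P)^c) but 5 ∉ (T △ P)^c, so the inclusion fails.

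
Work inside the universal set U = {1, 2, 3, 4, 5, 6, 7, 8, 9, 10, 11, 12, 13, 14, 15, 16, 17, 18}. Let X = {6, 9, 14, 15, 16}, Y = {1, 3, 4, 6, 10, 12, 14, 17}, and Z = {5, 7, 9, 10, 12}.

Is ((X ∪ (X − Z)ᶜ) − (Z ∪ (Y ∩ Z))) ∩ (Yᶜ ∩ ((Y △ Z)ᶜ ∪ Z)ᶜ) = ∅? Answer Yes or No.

X − Z = {6, 14, 15, 16}
(X − Z)ᶜ = {1, 2, 3, 4, 5, 7, 8, 9, 10, 11, 12, 13, 17, 18}
X ∪ (X − Z)ᶜ = {1, 2, 3, 4, 5, 6, 7, 8, 9, 10, 11, 12, 13, 14, 15, 16, 17, 18}
Y ∩ Z = {10, 12}
Z ∪ (Y ∩ Z) = {5, 7, 9, 10, 12}
(X ∪ (X − Z)ᶜ) − (Z ∪ (Y ∩ Z)) = {1, 2, 3, 4, 6, 8, 11, 13, 14, 15, 16, 17, 18}
Yᶜ = {2, 5, 7, 8, 9, 11, 13, 15, 16, 18}
Y △ Z = {1, 3, 4, 5, 6, 7, 9, 14, 17}
(Y △ Z)ᶜ = {2, 8, 10, 11, 12, 13, 15, 16, 18}
(Y △ Z)ᶜ ∪ Z = {2, 5, 7, 8, 9, 10, 11, 12, 13, 15, 16, 18}
((Y △ Z)ᶜ ∪ Z)ᶜ = {1, 3, 4, 6, 14, 17}
Yᶜ ∩ ((Y △ Z)ᶜ ∪ Z)ᶜ = {}
{1, 2, 3, 4, 6, 8, 11, 13, 14, 15, 16, 17, 18} and {} share no elements.

Yes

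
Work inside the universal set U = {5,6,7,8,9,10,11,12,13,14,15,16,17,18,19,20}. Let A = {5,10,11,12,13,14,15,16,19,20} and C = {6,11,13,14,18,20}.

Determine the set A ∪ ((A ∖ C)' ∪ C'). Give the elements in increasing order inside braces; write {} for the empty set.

{5,6,7,8,9,10,11,12,13,14,15,16,17,18,19,20}

A ∖ C = {5,10,12,15,16,19}
(A ∖ C)' = {6,7,8,9,11,13,14,17,18,20}
C' = {5,7,8,9,10,12,15,16,17,19}
(A ∖ C)' ∪ C' = {5,6,7,8,9,10,11,12,13,14,15,16,17,18,19,20}
A ∪ ((A ∖ C)' ∪ C') = {5,6,7,8,9,10,11,12,13,14,15,16,17,18,19,20}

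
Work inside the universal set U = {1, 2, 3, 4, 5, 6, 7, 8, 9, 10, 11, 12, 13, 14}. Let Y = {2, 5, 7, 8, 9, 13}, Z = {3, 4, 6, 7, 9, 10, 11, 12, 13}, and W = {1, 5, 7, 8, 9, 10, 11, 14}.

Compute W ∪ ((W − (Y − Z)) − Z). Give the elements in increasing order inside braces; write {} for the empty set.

{1, 5, 7, 8, 9, 10, 11, 14}

Y − Z = {2, 5, 8}
W − (Y − Z) = {1, 7, 9, 10, 11, 14}
(W − (Y − Z)) − Z = {1, 14}
W ∪ ((W − (Y − Z)) − Z) = {1, 5, 7, 8, 9, 10, 11, 14}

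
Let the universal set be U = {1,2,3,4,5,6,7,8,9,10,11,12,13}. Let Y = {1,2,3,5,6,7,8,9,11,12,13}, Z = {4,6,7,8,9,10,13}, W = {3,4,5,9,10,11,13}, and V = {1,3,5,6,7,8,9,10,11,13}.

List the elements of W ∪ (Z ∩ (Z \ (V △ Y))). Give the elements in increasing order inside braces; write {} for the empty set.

V △ Y = {2,10,12}
Z \ (V △ Y) = {4,6,7,8,9,13}
Z ∩ (Z \ (V △ Y)) = {4,6,7,8,9,13}
W ∪ (Z ∩ (Z \ (V △ Y))) = {3,4,5,6,7,8,9,10,11,13}

{3,4,5,6,7,8,9,10,11,13}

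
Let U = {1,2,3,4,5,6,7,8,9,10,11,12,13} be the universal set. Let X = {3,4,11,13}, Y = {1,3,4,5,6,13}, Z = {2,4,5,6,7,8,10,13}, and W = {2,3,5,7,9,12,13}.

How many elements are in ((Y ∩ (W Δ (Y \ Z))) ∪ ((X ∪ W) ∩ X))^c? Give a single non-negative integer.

Y \ Z = {1,3}
W Δ (Y \ Z) = {1,2,5,7,9,12,13}
Y ∩ (W Δ (Y \ Z)) = {1,5,13}
X ∪ W = {2,3,4,5,7,9,11,12,13}
(X ∪ W) ∩ X = {3,4,11,13}
(Y ∩ (W Δ (Y \ Z))) ∪ ((X ∪ W) ∩ X) = {1,3,4,5,11,13}
((Y ∩ (W Δ (Y \ Z))) ∪ ((X ∪ W) ∩ X))^c = {2,6,7,8,9,10,12}
|((Y ∩ (W Δ (Y \ Z))) ∪ ((X ∪ W) ∩ X))^c| = 7

7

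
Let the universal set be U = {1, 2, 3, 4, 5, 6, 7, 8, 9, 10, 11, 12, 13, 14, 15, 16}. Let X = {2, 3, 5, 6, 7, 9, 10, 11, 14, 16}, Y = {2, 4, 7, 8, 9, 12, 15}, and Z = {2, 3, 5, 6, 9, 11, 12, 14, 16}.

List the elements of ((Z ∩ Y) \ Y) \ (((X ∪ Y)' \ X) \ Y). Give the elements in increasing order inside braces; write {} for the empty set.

Z ∩ Y = {2, 9, 12}
(Z ∩ Y) \ Y = {}
X ∪ Y = {2, 3, 4, 5, 6, 7, 8, 9, 10, 11, 12, 14, 15, 16}
(X ∪ Y)' = {1, 13}
(X ∪ Y)' \ X = {1, 13}
((X ∪ Y)' \ X) \ Y = {1, 13}
((Z ∩ Y) \ Y) \ (((X ∪ Y)' \ X) \ Y) = {}

{}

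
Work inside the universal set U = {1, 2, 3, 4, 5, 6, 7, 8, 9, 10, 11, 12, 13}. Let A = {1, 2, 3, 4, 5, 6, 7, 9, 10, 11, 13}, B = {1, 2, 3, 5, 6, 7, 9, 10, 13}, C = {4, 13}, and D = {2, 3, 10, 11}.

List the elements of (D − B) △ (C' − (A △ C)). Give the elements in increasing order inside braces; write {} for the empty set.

D − B = {11}
C' = {1, 2, 3, 5, 6, 7, 8, 9, 10, 11, 12}
A △ C = {1, 2, 3, 5, 6, 7, 9, 10, 11}
C' − (A △ C) = {8, 12}
(D − B) △ (C' − (A △ C)) = {8, 11, 12}

{8, 11, 12}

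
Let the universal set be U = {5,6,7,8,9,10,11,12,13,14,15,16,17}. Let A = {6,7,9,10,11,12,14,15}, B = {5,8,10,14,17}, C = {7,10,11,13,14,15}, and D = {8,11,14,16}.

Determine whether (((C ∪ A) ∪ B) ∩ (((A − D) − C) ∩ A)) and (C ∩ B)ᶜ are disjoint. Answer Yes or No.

C ∪ A = {6,7,9,10,11,12,13,14,15}
(C ∪ A) ∪ B = {5,6,7,8,9,10,11,12,13,14,15,17}
A − D = {6,7,9,10,12,15}
(A − D) − C = {6,9,12}
((A − D) − C) ∩ A = {6,9,12}
((C ∪ A) ∪ B) ∩ (((A − D) − C) ∩ A) = {6,9,12}
C ∩ B = {10,14}
(C ∩ B)ᶜ = {5,6,7,8,9,11,12,13,15,16,17}
6 lies in both, so they are not disjoint.

No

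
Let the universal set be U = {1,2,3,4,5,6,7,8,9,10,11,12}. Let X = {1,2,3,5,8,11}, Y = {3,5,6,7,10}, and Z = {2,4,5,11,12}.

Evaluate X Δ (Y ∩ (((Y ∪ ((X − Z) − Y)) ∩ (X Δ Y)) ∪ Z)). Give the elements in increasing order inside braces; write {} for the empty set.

{1,2,3,6,7,8,10,11}

X − Z = {1,3,8}
(X − Z) − Y = {1,8}
Y ∪ ((X − Z) − Y) = {1,3,5,6,7,8,10}
X Δ Y = {1,2,6,7,8,10,11}
(Y ∪ ((X − Z) − Y)) ∩ (X Δ Y) = {1,6,7,8,10}
((Y ∪ ((X − Z) − Y)) ∩ (X Δ Y)) ∪ Z = {1,2,4,5,6,7,8,10,11,12}
Y ∩ (((Y ∪ ((X − Z) − Y)) ∩ (X Δ Y)) ∪ Z) = {5,6,7,10}
X Δ (Y ∩ (((Y ∪ ((X − Z) − Y)) ∩ (X Δ Y)) ∪ Z)) = {1,2,3,6,7,8,10,11}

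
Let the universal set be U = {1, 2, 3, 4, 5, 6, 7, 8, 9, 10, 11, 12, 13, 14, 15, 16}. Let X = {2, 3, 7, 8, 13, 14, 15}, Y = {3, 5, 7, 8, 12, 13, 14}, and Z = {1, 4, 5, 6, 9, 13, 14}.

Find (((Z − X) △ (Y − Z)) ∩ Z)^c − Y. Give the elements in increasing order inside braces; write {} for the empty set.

{2, 10, 11, 15, 16}

Z − X = {1, 4, 5, 6, 9}
Y − Z = {3, 7, 8, 12}
(Z − X) △ (Y − Z) = {1, 3, 4, 5, 6, 7, 8, 9, 12}
((Z − X) △ (Y − Z)) ∩ Z = {1, 4, 5, 6, 9}
(((Z − X) △ (Y − Z)) ∩ Z)^c = {2, 3, 7, 8, 10, 11, 12, 13, 14, 15, 16}
(((Z − X) △ (Y − Z)) ∩ Z)^c − Y = {2, 10, 11, 15, 16}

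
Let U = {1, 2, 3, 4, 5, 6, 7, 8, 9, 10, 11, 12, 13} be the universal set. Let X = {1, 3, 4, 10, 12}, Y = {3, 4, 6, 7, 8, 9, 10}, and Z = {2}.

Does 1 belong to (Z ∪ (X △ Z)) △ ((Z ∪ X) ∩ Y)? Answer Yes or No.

Yes

1 ∈ X and 1 ∉ Z, so 1 ∈ X △ Z
1 ∉ Z and 1 ∈ (X △ Z), so 1 ∈ Z ∪ (X △ Z)
1 ∉ Z and 1 ∈ X, so 1 ∈ Z ∪ X
1 ∈ (Z ∪ X) and 1 ∉ Y, so 1 ∉ (Z ∪ X) ∩ Y
1 ∈ (Z ∪ (X △ Z)) and 1 ∉ ((Z ∪ X) ∩ Y), so 1 ∈ (Z ∪ (X △ Z)) △ ((Z ∪ X) ∩ Y)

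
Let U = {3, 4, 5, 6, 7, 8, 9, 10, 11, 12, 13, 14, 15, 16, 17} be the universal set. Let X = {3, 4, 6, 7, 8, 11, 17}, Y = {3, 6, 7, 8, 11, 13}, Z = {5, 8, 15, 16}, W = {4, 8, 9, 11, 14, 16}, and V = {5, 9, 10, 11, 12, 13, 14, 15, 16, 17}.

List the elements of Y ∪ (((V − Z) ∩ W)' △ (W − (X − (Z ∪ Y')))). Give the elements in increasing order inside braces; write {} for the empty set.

{3, 5, 6, 7, 8, 9, 10, 11, 12, 13, 14, 15, 17}

V − Z = {9, 10, 11, 12, 13, 14, 17}
(V − Z) ∩ W = {9, 11, 14}
((V − Z) ∩ W)' = {3, 4, 5, 6, 7, 8, 10, 12, 13, 15, 16, 17}
Y' = {4, 5, 9, 10, 12, 14, 15, 16, 17}
Z ∪ Y' = {4, 5, 8, 9, 10, 12, 14, 15, 16, 17}
X − (Z ∪ Y') = {3, 6, 7, 11}
W − (X − (Z ∪ Y')) = {4, 8, 9, 14, 16}
((V − Z) ∩ W)' △ (W − (X − (Z ∪ Y'))) = {3, 5, 6, 7, 9, 10, 12, 13, 14, 15, 17}
Y ∪ (((V − Z) ∩ W)' △ (W − (X − (Z ∪ Y')))) = {3, 5, 6, 7, 8, 9, 10, 11, 12, 13, 14, 15, 17}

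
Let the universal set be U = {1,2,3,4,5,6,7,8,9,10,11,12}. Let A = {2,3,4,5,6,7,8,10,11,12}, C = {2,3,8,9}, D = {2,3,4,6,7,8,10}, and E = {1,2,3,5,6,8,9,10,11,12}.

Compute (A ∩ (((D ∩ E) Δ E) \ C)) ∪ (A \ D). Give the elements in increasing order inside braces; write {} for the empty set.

{5,11,12}

D ∩ E = {2,3,6,8,10}
(D ∩ E) Δ E = {1,5,9,11,12}
((D ∩ E) Δ E) \ C = {1,5,11,12}
A ∩ (((D ∩ E) Δ E) \ C) = {5,11,12}
A \ D = {5,11,12}
(A ∩ (((D ∩ E) Δ E) \ C)) ∪ (A \ D) = {5,11,12}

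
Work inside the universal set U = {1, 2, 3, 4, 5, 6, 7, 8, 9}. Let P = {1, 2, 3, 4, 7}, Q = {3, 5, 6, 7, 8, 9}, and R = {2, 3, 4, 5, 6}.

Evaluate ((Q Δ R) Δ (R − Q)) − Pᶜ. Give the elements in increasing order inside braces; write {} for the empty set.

{7}

Q Δ R = {2, 4, 7, 8, 9}
R − Q = {2, 4}
(Q Δ R) Δ (R − Q) = {7, 8, 9}
Pᶜ = {5, 6, 8, 9}
((Q Δ R) Δ (R − Q)) − Pᶜ = {7}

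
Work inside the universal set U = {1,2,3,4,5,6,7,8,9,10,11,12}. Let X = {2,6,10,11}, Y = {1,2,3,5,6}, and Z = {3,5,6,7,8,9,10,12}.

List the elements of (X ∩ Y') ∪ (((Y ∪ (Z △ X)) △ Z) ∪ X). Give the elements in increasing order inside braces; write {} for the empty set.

{1,2,6,10,11}

Y' = {4,7,8,9,10,11,12}
X ∩ Y' = {10,11}
Z △ X = {2,3,5,7,8,9,11,12}
Y ∪ (Z △ X) = {1,2,3,5,6,7,8,9,11,12}
(Y ∪ (Z △ X)) △ Z = {1,2,10,11}
((Y ∪ (Z △ X)) △ Z) ∪ X = {1,2,6,10,11}
(X ∩ Y') ∪ (((Y ∪ (Z △ X)) △ Z) ∪ X) = {1,2,6,10,11}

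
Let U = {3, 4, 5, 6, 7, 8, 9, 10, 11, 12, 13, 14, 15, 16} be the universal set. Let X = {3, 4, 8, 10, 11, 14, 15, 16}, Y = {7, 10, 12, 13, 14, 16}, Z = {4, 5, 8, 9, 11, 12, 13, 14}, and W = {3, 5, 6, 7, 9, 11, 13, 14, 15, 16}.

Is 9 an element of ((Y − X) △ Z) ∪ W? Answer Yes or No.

Yes

9 ∉ Y and 9 ∉ X, so 9 ∉ Y − X
9 ∉ (Y − X) and 9 ∈ Z, so 9 ∈ (Y − X) △ Z
9 ∈ ((Y − X) △ Z) and 9 ∈ W, so 9 ∈ ((Y − X) △ Z) ∪ W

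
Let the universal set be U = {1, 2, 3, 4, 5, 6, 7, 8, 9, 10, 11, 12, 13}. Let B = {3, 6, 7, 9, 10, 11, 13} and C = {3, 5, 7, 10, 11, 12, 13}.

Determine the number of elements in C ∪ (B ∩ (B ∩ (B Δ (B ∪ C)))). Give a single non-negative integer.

B ∪ C = {3, 5, 6, 7, 9, 10, 11, 12, 13}
B Δ (B ∪ C) = {5, 12}
B ∩ (B Δ (B ∪ C)) = {}
B ∩ (B ∩ (B Δ (B ∪ C))) = {}
C ∪ (B ∩ (B ∩ (B Δ (B ∪ C)))) = {3, 5, 7, 10, 11, 12, 13}
|C ∪ (B ∩ (B ∩ (B Δ (B ∪ C))))| = 7

7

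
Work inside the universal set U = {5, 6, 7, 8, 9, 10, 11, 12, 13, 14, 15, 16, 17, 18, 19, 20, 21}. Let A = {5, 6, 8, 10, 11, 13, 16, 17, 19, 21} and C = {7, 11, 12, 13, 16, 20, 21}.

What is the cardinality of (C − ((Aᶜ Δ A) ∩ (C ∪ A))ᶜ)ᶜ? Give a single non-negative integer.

10

Aᶜ = {7, 9, 12, 14, 15, 18, 20}
Aᶜ Δ A = {5, 6, 7, 8, 9, 10, 11, 12, 13, 14, 15, 16, 17, 18, 19, 20, 21}
C ∪ A = {5, 6, 7, 8, 10, 11, 12, 13, 16, 17, 19, 20, 21}
(Aᶜ Δ A) ∩ (C ∪ A) = {5, 6, 7, 8, 10, 11, 12, 13, 16, 17, 19, 20, 21}
((Aᶜ Δ A) ∩ (C ∪ A))ᶜ = {9, 14, 15, 18}
C − ((Aᶜ Δ A) ∩ (C ∪ A))ᶜ = {7, 11, 12, 13, 16, 20, 21}
(C − ((Aᶜ Δ A) ∩ (C ∪ A))ᶜ)ᶜ = {5, 6, 8, 9, 10, 14, 15, 17, 18, 19}
|(C − ((Aᶜ Δ A) ∩ (C ∪ A))ᶜ)ᶜ| = 10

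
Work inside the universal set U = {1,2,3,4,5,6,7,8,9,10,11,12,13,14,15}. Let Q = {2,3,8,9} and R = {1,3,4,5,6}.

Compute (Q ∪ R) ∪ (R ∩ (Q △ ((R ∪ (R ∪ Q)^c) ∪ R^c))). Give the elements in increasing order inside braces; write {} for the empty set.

{1,2,3,4,5,6,8,9}

Q ∪ R = {1,2,3,4,5,6,8,9}
R ∪ Q = {1,2,3,4,5,6,8,9}
(R ∪ Q)^c = {7,10,11,12,13,14,15}
R ∪ (R ∪ Q)^c = {1,3,4,5,6,7,10,11,12,13,14,15}
R^c = {2,7,8,9,10,11,12,13,14,15}
(R ∪ (R ∪ Q)^c) ∪ R^c = {1,2,3,4,5,6,7,8,9,10,11,12,13,14,15}
Q △ ((R ∪ (R ∪ Q)^c) ∪ R^c) = {1,4,5,6,7,10,11,12,13,14,15}
R ∩ (Q △ ((R ∪ (R ∪ Q)^c) ∪ R^c)) = {1,4,5,6}
(Q ∪ R) ∪ (R ∩ (Q △ ((R ∪ (R ∪ Q)^c) ∪ R^c))) = {1,2,3,4,5,6,8,9}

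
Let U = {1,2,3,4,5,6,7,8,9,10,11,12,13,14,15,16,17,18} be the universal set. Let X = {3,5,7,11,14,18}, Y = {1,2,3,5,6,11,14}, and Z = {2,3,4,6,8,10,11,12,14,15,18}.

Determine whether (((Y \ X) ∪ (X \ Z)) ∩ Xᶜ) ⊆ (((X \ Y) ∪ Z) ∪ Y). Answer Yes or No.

Y \ X = {1,2,6}
X \ Z = {5,7}
(Y \ X) ∪ (X \ Z) = {1,2,5,6,7}
Xᶜ = {1,2,4,6,8,9,10,12,13,15,16,17}
((Y \ X) ∪ (X \ Z)) ∩ Xᶜ = {1,2,6}
X \ Y = {7,18}
(X \ Y) ∪ Z = {2,3,4,6,7,8,10,11,12,14,15,18}
((X \ Y) ∪ Z) ∪ Y = {1,2,3,4,5,6,7,8,10,11,12,14,15,18}
Every element of {1,2,6} is in {1,2,3,4,5,6,7,8,10,11,12,14,15,18}, so ((Y \ X) ∪ (X \ Z)) ∩ Xᶜ ⊆ ((X \ Y) ∪ Z) ∪ Y.

Yes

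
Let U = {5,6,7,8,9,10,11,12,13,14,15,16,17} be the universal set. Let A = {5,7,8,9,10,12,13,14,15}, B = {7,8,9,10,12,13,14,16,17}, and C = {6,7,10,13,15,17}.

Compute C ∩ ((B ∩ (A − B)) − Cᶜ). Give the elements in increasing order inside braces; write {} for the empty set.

{}

A − B = {5,15}
B ∩ (A − B) = {}
Cᶜ = {5,8,9,11,12,14,16}
(B ∩ (A − B)) − Cᶜ = {}
C ∩ ((B ∩ (A − B)) − Cᶜ) = {}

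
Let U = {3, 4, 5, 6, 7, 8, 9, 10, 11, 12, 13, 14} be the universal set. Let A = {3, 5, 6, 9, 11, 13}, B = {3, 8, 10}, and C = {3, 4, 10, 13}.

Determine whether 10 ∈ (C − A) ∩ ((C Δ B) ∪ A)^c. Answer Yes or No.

10 ∈ C and 10 ∉ A, so 10 ∈ C − A
10 ∈ C and 10 ∈ B, so 10 ∉ C Δ B
10 ∉ (C Δ B) and 10 ∉ A, so 10 ∉ (C Δ B) ∪ A
10 ∈ ((C Δ B) ∪ A)^c since 10 ∉ ((C Δ B) ∪ A)
10 ∈ (C − A) and 10 ∈ ((C Δ B) ∪ A)^c, so 10 ∈ (C − A) ∩ ((C Δ B) ∪ A)^c

Yes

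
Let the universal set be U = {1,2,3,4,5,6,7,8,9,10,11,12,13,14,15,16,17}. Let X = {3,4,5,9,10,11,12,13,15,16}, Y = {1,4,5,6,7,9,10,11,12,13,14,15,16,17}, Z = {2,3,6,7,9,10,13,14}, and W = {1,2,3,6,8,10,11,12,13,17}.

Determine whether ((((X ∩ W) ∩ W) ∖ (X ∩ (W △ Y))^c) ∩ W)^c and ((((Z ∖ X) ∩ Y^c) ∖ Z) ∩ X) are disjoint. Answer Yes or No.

Yes

X ∩ W = {3,10,11,12,13}
(X ∩ W) ∩ W = {3,10,11,12,13}
W △ Y = {2,3,4,5,7,8,9,14,15,16}
X ∩ (W △ Y) = {3,4,5,9,15,16}
(X ∩ (W △ Y))^c = {1,2,6,7,8,10,11,12,13,14,17}
((X ∩ W) ∩ W) ∖ (X ∩ (W △ Y))^c = {3}
(((X ∩ W) ∩ W) ∖ (X ∩ (W △ Y))^c) ∩ W = {3}
((((X ∩ W) ∩ W) ∖ (X ∩ (W △ Y))^c) ∩ W)^c = {1,2,4,5,6,7,8,9,10,11,12,13,14,15,16,17}
Z ∖ X = {2,6,7,14}
Y^c = {2,3,8}
(Z ∖ X) ∩ Y^c = {2}
((Z ∖ X) ∩ Y^c) ∖ Z = {}
(((Z ∖ X) ∩ Y^c) ∖ Z) ∩ X = {}
{1,2,4,5,6,7,8,9,10,11,12,13,14,15,16,17} and {} share no elements.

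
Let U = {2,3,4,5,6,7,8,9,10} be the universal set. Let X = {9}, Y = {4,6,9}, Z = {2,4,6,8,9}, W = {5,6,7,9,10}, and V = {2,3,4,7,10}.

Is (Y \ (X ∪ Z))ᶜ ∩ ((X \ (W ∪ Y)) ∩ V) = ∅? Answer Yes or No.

Yes

X ∪ Z = {2,4,6,8,9}
Y \ (X ∪ Z) = {}
(Y \ (X ∪ Z))ᶜ = {2,3,4,5,6,7,8,9,10}
W ∪ Y = {4,5,6,7,9,10}
X \ (W ∪ Y) = {}
(X \ (W ∪ Y)) ∩ V = {}
{2,3,4,5,6,7,8,9,10} and {} share no elements.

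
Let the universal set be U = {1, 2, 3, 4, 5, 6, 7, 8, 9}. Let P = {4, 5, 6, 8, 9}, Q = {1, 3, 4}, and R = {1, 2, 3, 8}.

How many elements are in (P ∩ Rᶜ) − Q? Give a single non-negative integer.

3

Rᶜ = {4, 5, 6, 7, 9}
P ∩ Rᶜ = {4, 5, 6, 9}
(P ∩ Rᶜ) − Q = {5, 6, 9}
|(P ∩ Rᶜ) − Q| = 3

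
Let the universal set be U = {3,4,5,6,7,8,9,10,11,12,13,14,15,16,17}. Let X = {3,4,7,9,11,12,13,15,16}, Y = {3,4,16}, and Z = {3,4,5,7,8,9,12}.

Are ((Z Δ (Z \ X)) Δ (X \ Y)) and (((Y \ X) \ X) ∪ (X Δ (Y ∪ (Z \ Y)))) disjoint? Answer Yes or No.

No

Z \ X = {5,8}
Z Δ (Z \ X) = {3,4,7,9,12}
X \ Y = {7,9,11,12,13,15}
(Z Δ (Z \ X)) Δ (X \ Y) = {3,4,11,13,15}
Y \ X = {}
(Y \ X) \ X = {}
Z \ Y = {5,7,8,9,12}
Y ∪ (Z \ Y) = {3,4,5,7,8,9,12,16}
X Δ (Y ∪ (Z \ Y)) = {5,8,11,13,15}
((Y \ X) \ X) ∪ (X Δ (Y ∪ (Z \ Y))) = {5,8,11,13,15}
11 lies in both, so they are not disjoint.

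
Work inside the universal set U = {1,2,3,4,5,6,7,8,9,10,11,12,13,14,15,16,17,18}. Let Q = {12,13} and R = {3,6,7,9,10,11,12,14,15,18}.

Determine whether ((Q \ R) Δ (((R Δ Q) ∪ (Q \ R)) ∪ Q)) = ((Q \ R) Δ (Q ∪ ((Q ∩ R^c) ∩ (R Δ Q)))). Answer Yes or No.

Q \ R = {13}
R Δ Q = {3,6,7,9,10,11,13,14,15,18}
(R Δ Q) ∪ (Q \ R) = {3,6,7,9,10,11,13,14,15,18}
((R Δ Q) ∪ (Q \ R)) ∪ Q = {3,6,7,9,10,11,12,13,14,15,18}
(Q \ R) Δ (((R Δ Q) ∪ (Q \ R)) ∪ Q) = {3,6,7,9,10,11,12,14,15,18}
R^c = {1,2,4,5,8,13,16,17}
Q ∩ R^c = {13}
(Q ∩ R^c) ∩ (R Δ Q) = {13}
Q ∪ ((Q ∩ R^c) ∩ (R Δ Q)) = {12,13}
(Q \ R) Δ (Q ∪ ((Q ∩ R^c) ∩ (R Δ Q))) = {12}
3 ∈ (Q \ R) Δ (((R Δ Q) ∪ (Q \ R)) ∪ Q) but 3 ∉ (Q \ R) Δ (Q ∪ ((Q ∩ R^c) ∩ (R Δ Q))), so they differ.

No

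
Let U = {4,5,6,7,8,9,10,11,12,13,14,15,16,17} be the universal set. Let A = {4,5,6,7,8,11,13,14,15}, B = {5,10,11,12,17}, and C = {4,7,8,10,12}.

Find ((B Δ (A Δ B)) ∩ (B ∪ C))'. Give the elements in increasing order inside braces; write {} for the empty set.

A Δ B = {4,6,7,8,10,12,13,14,15,17}
B Δ (A Δ B) = {4,5,6,7,8,11,13,14,15}
B ∪ C = {4,5,7,8,10,11,12,17}
(B Δ (A Δ B)) ∩ (B ∪ C) = {4,5,7,8,11}
((B Δ (A Δ B)) ∩ (B ∪ C))' = {6,9,10,12,13,14,15,16,17}

{6,9,10,12,13,14,15,16,17}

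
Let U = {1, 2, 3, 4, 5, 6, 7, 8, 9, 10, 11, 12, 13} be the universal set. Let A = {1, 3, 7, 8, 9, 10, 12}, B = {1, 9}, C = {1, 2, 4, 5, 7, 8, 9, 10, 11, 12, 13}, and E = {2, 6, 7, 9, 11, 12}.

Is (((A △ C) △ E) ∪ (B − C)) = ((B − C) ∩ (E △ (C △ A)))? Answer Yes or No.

A △ C = {2, 3, 4, 5, 11, 13}
(A △ C) △ E = {3, 4, 5, 6, 7, 9, 12, 13}
B − C = {}
((A △ C) △ E) ∪ (B − C) = {3, 4, 5, 6, 7, 9, 12, 13}
C △ A = {2, 3, 4, 5, 11, 13}
E △ (C △ A) = {3, 4, 5, 6, 7, 9, 12, 13}
(B − C) ∩ (E △ (C △ A)) = {}
3 ∈ ((A △ C) △ E) ∪ (B − C) but 3 ∉ (B − C) ∩ (E △ (C △ A)), so they differ.

No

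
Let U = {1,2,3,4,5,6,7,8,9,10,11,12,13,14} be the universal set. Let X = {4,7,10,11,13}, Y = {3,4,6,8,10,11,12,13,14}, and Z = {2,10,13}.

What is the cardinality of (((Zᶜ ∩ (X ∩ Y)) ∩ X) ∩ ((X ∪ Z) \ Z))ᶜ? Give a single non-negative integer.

12

Zᶜ = {1,3,4,5,6,7,8,9,11,12,14}
X ∩ Y = {4,10,11,13}
Zᶜ ∩ (X ∩ Y) = {4,11}
(Zᶜ ∩ (X ∩ Y)) ∩ X = {4,11}
X ∪ Z = {2,4,7,10,11,13}
(X ∪ Z) \ Z = {4,7,11}
((Zᶜ ∩ (X ∩ Y)) ∩ X) ∩ ((X ∪ Z) \ Z) = {4,11}
(((Zᶜ ∩ (X ∩ Y)) ∩ X) ∩ ((X ∪ Z) \ Z))ᶜ = {1,2,3,5,6,7,8,9,10,12,13,14}
|(((Zᶜ ∩ (X ∩ Y)) ∩ X) ∩ ((X ∪ Z) \ Z))ᶜ| = 12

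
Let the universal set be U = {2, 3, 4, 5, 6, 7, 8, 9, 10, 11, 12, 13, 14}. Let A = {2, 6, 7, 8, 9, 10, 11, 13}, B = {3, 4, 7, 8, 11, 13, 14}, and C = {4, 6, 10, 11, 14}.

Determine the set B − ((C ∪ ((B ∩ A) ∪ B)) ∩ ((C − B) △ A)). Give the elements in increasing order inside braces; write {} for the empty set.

B ∩ A = {7, 8, 11, 13}
(B ∩ A) ∪ B = {3, 4, 7, 8, 11, 13, 14}
C ∪ ((B ∩ A) ∪ B) = {3, 4, 6, 7, 8, 10, 11, 13, 14}
C − B = {6, 10}
(C − B) △ A = {2, 7, 8, 9, 11, 13}
(C ∪ ((B ∩ A) ∪ B)) ∩ ((C − B) △ A) = {7, 8, 11, 13}
B − ((C ∪ ((B ∩ A) ∪ B)) ∩ ((C − B) △ A)) = {3, 4, 14}

{3, 4, 14}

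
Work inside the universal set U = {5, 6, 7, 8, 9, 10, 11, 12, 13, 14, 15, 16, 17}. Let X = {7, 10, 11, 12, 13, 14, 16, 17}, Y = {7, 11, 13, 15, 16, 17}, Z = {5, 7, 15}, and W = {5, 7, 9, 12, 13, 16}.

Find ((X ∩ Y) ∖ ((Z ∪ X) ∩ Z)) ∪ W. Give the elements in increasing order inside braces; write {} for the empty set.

{5, 7, 9, 11, 12, 13, 16, 17}

X ∩ Y = {7, 11, 13, 16, 17}
Z ∪ X = {5, 7, 10, 11, 12, 13, 14, 15, 16, 17}
(Z ∪ X) ∩ Z = {5, 7, 15}
(X ∩ Y) ∖ ((Z ∪ X) ∩ Z) = {11, 13, 16, 17}
((X ∩ Y) ∖ ((Z ∪ X) ∩ Z)) ∪ W = {5, 7, 9, 11, 12, 13, 16, 17}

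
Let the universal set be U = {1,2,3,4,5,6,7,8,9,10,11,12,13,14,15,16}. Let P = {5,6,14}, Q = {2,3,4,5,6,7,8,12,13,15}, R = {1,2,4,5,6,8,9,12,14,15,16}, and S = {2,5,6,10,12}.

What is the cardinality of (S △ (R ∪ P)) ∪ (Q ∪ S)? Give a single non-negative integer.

15

R ∪ P = {1,2,4,5,6,8,9,12,14,15,16}
S △ (R ∪ P) = {1,4,8,9,10,14,15,16}
Q ∪ S = {2,3,4,5,6,7,8,10,12,13,15}
(S △ (R ∪ P)) ∪ (Q ∪ S) = {1,2,3,4,5,6,7,8,9,10,12,13,14,15,16}
|(S △ (R ∪ P)) ∪ (Q ∪ S)| = 15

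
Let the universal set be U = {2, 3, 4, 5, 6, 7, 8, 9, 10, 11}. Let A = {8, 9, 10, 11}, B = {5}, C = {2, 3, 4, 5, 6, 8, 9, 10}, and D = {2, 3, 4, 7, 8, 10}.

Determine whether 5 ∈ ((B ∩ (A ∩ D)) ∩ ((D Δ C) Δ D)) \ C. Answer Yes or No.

No

5 ∉ A and 5 ∉ D, so 5 ∉ A ∩ D
5 ∈ B and 5 ∉ (A ∩ D), so 5 ∉ B ∩ (A ∩ D)
5 ∉ D and 5 ∈ C, so 5 ∈ D Δ C
5 ∈ (D Δ C) and 5 ∉ D, so 5 ∈ (D Δ C) Δ D
5 ∉ (B ∩ (A ∩ D)) and 5 ∈ ((D Δ C) Δ D), so 5 ∉ (B ∩ (A ∩ D)) ∩ ((D Δ C) Δ D)
5 ∉ ((B ∩ (A ∩ D)) ∩ ((D Δ C) Δ D)) and 5 ∈ C, so 5 ∉ ((B ∩ (A ∩ D)) ∩ ((D Δ C) Δ D)) \ C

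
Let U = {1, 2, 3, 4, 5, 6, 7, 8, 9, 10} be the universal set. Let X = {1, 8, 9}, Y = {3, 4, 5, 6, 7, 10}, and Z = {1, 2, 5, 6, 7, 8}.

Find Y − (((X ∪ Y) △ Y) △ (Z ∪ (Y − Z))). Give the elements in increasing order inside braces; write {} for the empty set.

X ∪ Y = {1, 3, 4, 5, 6, 7, 8, 9, 10}
(X ∪ Y) △ Y = {1, 8, 9}
Y − Z = {3, 4, 10}
Z ∪ (Y − Z) = {1, 2, 3, 4, 5, 6, 7, 8, 10}
((X ∪ Y) △ Y) △ (Z ∪ (Y − Z)) = {2, 3, 4, 5, 6, 7, 9, 10}
Y − (((X ∪ Y) △ Y) △ (Z ∪ (Y − Z))) = {}

{}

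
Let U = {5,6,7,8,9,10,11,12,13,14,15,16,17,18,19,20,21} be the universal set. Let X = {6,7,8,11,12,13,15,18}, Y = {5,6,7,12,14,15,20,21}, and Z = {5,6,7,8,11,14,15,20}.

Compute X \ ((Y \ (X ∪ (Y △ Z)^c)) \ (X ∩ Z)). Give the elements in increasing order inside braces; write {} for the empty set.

Y △ Z = {8,11,12,21}
(Y △ Z)^c = {5,6,7,9,10,13,14,15,16,17,18,19,20}
X ∪ (Y △ Z)^c = {5,6,7,8,9,10,11,12,13,14,15,16,17,18,19,20}
Y \ (X ∪ (Y △ Z)^c) = {21}
X ∩ Z = {6,7,8,11,15}
(Y \ (X ∪ (Y △ Z)^c)) \ (X ∩ Z) = {21}
X \ ((Y \ (X ∪ (Y △ Z)^c)) \ (X ∩ Z)) = {6,7,8,11,12,13,15,18}

{6,7,8,11,12,13,15,18}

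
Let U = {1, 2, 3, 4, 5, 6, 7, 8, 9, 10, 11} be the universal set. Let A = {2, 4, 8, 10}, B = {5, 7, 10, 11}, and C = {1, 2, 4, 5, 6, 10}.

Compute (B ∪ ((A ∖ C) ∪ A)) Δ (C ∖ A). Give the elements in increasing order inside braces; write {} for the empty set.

A ∖ C = {8}
(A ∖ C) ∪ A = {2, 4, 8, 10}
B ∪ ((A ∖ C) ∪ A) = {2, 4, 5, 7, 8, 10, 11}
C ∖ A = {1, 5, 6}
(B ∪ ((A ∖ C) ∪ A)) Δ (C ∖ A) = {1, 2, 4, 6, 7, 8, 10, 11}

{1, 2, 4, 6, 7, 8, 10, 11}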